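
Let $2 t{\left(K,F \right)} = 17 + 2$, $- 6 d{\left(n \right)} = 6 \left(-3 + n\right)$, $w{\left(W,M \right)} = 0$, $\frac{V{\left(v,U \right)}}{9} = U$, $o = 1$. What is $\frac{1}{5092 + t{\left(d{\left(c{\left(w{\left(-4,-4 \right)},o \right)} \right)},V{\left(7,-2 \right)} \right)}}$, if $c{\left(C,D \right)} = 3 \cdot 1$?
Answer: $\frac{2}{10203} \approx 0.00019602$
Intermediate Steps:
$V{\left(v,U \right)} = 9 U$
$c{\left(C,D \right)} = 3$
$d{\left(n \right)} = 3 - n$ ($d{\left(n \right)} = - \frac{6 \left(-3 + n\right)}{6} = - \frac{-18 + 6 n}{6} = 3 - n$)
$t{\left(K,F \right)} = \frac{19}{2}$ ($t{\left(K,F \right)} = \frac{17 + 2}{2} = \frac{1}{2} \cdot 19 = \frac{19}{2}$)
$\frac{1}{5092 + t{\left(d{\left(c{\left(w{\left(-4,-4 \right)},o \right)} \right)},V{\left(7,-2 \right)} \right)}} = \frac{1}{5092 + \frac{19}{2}} = \frac{1}{\frac{10203}{2}} = \frac{2}{10203}$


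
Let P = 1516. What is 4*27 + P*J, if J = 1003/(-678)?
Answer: -723662/339 ≈ -2134.7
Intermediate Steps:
J = -1003/678 (J = 1003*(-1/678) = -1003/678 ≈ -1.4794)
4*27 + P*J = 4*27 + 1516*(-1003/678) = 108 - 760274/339 = -723662/339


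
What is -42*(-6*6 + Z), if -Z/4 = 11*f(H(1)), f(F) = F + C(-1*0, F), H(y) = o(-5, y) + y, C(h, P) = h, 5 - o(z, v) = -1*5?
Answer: 21840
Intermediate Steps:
o(z, v) = 10 (o(z, v) = 5 - (-1)*5 = 5 - 1*(-5) = 5 + 5 = 10)
H(y) = 10 + y
f(F) = F (f(F) = F - 1*0 = F + 0 = F)
Z = -484 (Z = -44*(10 + 1) = -44*11 = -4*121 = -484)
-42*(-6*6 + Z) = -42*(-6*6 - 484) = -42*(-36 - 484) = -42*(-520) = 21840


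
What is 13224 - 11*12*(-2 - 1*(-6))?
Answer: 12696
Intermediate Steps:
13224 - 11*12*(-2 - 1*(-6)) = 13224 - 132*(-2 + 6) = 13224 - 132*4 = 13224 - 1*528 = 13224 - 528 = 12696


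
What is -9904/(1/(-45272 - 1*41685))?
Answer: 861222128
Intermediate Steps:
-9904/(1/(-45272 - 1*41685)) = -9904/(1/(-45272 - 41685)) = -9904/(1/(-86957)) = -9904/(-1/86957) = -9904*(-86957) = 861222128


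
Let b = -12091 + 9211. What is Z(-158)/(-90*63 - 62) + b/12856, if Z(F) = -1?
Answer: -2061913/9211324 ≈ -0.22385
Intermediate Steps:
b = -2880
Z(-158)/(-90*63 - 62) + b/12856 = -1/(-90*63 - 62) - 2880/12856 = -1/(-5670 - 62) - 2880*1/12856 = -1/(-5732) - 360/1607 = -1*(-1/5732) - 360/1607 = 1/5732 - 360/1607 = -2061913/9211324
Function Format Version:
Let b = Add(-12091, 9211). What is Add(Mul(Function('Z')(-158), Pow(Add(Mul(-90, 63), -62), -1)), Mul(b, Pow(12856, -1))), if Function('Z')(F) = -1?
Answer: Rational(-2061913, 9211324) ≈ -0.22385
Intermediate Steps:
b = -2880
Add(Mul(Function('Z')(-158), Pow(Add(Mul(-90, 63), -62), -1)), Mul(b, Pow(12856, -1))) = Add(Mul(-1, Pow(Add(Mul(-90, 63), -62), -1)), Mul(-2880, Pow(12856, -1))) = Add(Mul(-1, Pow(Add(-5670, -62), -1)), Mul(-2880, Rational(1, 12856))) = Add(Mul(-1, Pow(-5732, -1)), Rational(-360, 1607)) = Add(Mul(-1, Rational(-1, 5732)), Rational(-360, 1607)) = Add(Rational(1, 5732), Rational(-360, 1607)) = Rational(-2061913, 9211324)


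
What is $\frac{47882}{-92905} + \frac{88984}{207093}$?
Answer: $- \frac{1648968506}{19239975165} \approx -0.085705$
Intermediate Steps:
$\frac{47882}{-92905} + \frac{88984}{207093} = 47882 \left(- \frac{1}{92905}\right) + 88984 \cdot \frac{1}{207093} = - \frac{47882}{92905} + \frac{88984}{207093} = - \frac{1648968506}{19239975165}$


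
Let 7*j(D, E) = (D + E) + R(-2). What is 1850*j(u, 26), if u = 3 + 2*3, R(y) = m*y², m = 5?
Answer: 101750/7 ≈ 14536.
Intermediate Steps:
R(y) = 5*y²
u = 9 (u = 3 + 6 = 9)
j(D, E) = 20/7 + D/7 + E/7 (j(D, E) = ((D + E) + 5*(-2)²)/7 = ((D + E) + 5*4)/7 = ((D + E) + 20)/7 = (20 + D + E)/7 = 20/7 + D/7 + E/7)
1850*j(u, 26) = 1850*(20/7 + (⅐)*9 + (⅐)*26) = 1850*(20/7 + 9/7 + 26/7) = 1850*(55/7) = 101750/7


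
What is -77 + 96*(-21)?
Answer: -2093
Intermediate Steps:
-77 + 96*(-21) = -77 - 2016 = -2093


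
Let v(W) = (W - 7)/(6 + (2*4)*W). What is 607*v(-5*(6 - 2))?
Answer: 16389/154 ≈ 106.42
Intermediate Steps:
v(W) = (-7 + W)/(6 + 8*W)
607*v(-5*(6 - 2)) = 607*((-7 - 5*(6 - 2))/(2*(3 + 4*(-5*(6 - 2))))) = 607*((-7 - 5*4)/(2*(3 + 4*(-5*4)))) = 607*((-7 - 20)/(2*(3 + 4*(-20)))) = 607*((½)*(-27)/(3 - 80)) = 607*((½)*(-27)/(-77)) = 607*((½)*(-1/77)*(-27)) = 607*(27/154) = 16389/154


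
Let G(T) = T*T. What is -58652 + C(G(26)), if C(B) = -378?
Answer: -59030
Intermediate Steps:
G(T) = T²
-58652 + C(G(26)) = -58652 - 378 = -59030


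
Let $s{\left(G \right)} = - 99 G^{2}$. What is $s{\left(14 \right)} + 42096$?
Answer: $22692$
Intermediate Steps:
$s{\left(14 \right)} + 42096 = - 99 \cdot 14^{2} + 42096 = \left(-99\right) 196 + 42096 = -19404 + 42096 = 22692$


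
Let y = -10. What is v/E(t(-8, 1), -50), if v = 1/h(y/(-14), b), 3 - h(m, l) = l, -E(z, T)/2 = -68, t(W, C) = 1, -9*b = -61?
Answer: -9/4624 ≈ -0.0019464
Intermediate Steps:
b = 61/9 (b = -⅑*(-61) = 61/9 ≈ 6.7778)
E(z, T) = 136 (E(z, T) = -2*(-68) = 136)
h(m, l) = 3 - l
v = -9/34 (v = 1/(3 - 1*61/9) = 1/(3 - 61/9) = 1/(-34/9) = -9/34 ≈ -0.26471)
v/E(t(-8, 1), -50) = -9/34/136 = -9/34*1/136 = -9/4624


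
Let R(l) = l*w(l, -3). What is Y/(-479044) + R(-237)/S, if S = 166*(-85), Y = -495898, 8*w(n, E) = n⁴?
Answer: 89548272384596837/13518621680 ≈ 6.6241e+6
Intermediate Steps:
w(n, E) = n⁴/8
R(l) = l⁵/8 (R(l) = l*(l⁴/8) = l⁵/8)
S = -14110
Y/(-479044) + R(-237)/S = -495898/(-479044) + ((⅛)*(-237)⁵)/(-14110) = -495898*(-1/479044) + ((⅛)*(-747724704957))*(-1/14110) = 247949/239522 - 747724704957/8*(-1/14110) = 247949/239522 + 747724704957/112880 = 89548272384596837/13518621680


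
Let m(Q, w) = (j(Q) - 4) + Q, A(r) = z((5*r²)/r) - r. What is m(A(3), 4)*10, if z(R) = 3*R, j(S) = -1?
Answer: 370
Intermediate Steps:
A(r) = 14*r (A(r) = 3*((5*r²)/r) - r = 3*(5*r) - r = 15*r - r = 14*r)
m(Q, w) = -5 + Q (m(Q, w) = (-1 - 4) + Q = -5 + Q)
m(A(3), 4)*10 = (-5 + 14*3)*10 = (-5 + 42)*10 = 37*10 = 370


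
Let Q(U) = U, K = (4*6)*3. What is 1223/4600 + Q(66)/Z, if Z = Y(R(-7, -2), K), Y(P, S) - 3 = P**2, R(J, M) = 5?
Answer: 84461/32200 ≈ 2.6230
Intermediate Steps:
K = 72 (K = 24*3 = 72)
Y(P, S) = 3 + P**2
Z = 28 (Z = 3 + 5**2 = 3 + 25 = 28)
1223/4600 + Q(66)/Z = 1223/4600 + 66/28 = 1223*(1/4600) + 66*(1/28) = 1223/4600 + 33/14 = 84461/32200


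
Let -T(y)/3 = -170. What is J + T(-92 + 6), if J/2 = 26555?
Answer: 53620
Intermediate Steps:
T(y) = 510 (T(y) = -3*(-170) = 510)
J = 53110 (J = 2*26555 = 53110)
J + T(-92 + 6) = 53110 + 510 = 53620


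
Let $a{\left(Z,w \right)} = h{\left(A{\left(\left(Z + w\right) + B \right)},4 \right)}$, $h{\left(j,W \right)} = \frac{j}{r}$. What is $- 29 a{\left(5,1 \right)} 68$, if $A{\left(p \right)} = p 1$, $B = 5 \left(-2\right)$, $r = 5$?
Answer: $\frac{7888}{5} \approx 1577.6$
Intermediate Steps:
$B = -10$
$A{\left(p \right)} = p$
$h{\left(j,W \right)} = \frac{j}{5}$
$a{\left(Z,w \right)} = -2 + \frac{Z}{5} + \frac{w}{5}$ ($a{\left(Z,w \right)} = \frac{\left(Z + w\right) - 10}{5} = \frac{-10 + Z + w}{5} = -2 + \frac{Z}{5} + \frac{w}{5}$)
$- 29 a{\left(5,1 \right)} 68 = - 29 \left(-2 + \frac{1}{5} \cdot 5 + \frac{1}{5} \cdot 1\right) 68 = - 29 \left(-2 + 1 + \frac{1}{5}\right) 68 = \left(-29\right) \left(- \frac{4}{5}\right) 68 = \frac{116}{5} \cdot 68 = \frac{7888}{5}$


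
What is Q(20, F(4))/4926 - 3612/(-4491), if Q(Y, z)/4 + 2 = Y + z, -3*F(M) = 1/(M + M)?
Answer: 12076877/14748444 ≈ 0.81886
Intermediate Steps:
F(M) = -1/(6*M) (F(M) = -1/(3*(M + M)) = -1/(2*M)/3 = -1/(6*M))
Q(Y, z) = -8 + 4*Y + 4*z (Q(Y, z) = -8 + 4*(Y + z) = -8 + (4*Y + 4*z) = -8 + 4*Y + 4*z)
Q(20, F(4))/4926 - 3612/(-4491) = (-8 + 4*20 + 4*(-⅙/4))/4926 - 3612/(-4491) = (-8 + 80 + 4*(-⅙*¼))*(1/4926) - 3612*(-1/4491) = (-8 + 80 + 4*(-1/24))*(1/4926) + 1204/1497 = (-8 + 80 - ⅙)*(1/4926) + 1204/1497 = (431/6)*(1/4926) + 1204/1497 = 431/29556 + 1204/1497 = 12076877/14748444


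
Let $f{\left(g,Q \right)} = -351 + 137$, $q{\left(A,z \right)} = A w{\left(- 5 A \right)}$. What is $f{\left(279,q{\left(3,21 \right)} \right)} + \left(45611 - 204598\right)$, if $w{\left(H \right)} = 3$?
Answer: $-159201$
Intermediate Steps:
$q{\left(A,z \right)} = 3 A$ ($q{\left(A,z \right)} = A 3 = 3 A$)
$f{\left(g,Q \right)} = -214$
$f{\left(279,q{\left(3,21 \right)} \right)} + \left(45611 - 204598\right) = -214 + \left(45611 - 204598\right) = -214 - 158987 = -159201$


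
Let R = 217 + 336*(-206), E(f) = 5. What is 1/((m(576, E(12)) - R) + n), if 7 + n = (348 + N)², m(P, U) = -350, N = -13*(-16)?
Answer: 1/377778 ≈ 2.6471e-6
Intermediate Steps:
N = 208
R = -68999 (R = 217 - 69216 = -68999)
n = 309129 (n = -7 + (348 + 208)² = -7 + 556² = -7 + 309136 = 309129)
1/((m(576, E(12)) - R) + n) = 1/((-350 - 1*(-68999)) + 309129) = 1/((-350 + 68999) + 309129) = 1/(68649 + 309129) = 1/377778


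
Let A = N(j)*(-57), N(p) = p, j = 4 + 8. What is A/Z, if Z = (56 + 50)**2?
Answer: -171/2809 ≈ -0.060876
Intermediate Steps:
j = 12
Z = 11236 (Z = 106**2 = 11236)
A = -684 (A = 12*(-57) = -684)
A/Z = -684/11236 = -684*1/11236 = -171/2809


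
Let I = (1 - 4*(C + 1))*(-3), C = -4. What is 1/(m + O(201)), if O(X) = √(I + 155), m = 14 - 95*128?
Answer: -6073/73762600 - √29/73762600 ≈ -8.2405e-5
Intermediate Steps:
m = -12146 (m = 14 - 12160 = -12146)
I = -39 (I = (1 - 4*(-4 + 1))*(-3) = (1 - 4*(-3))*(-3) = (1 + 12)*(-3) = 13*(-3) = -39)
O(X) = 2*√29 (O(X) = √(-39 + 155) = √116 = 2*√29)
1/(m + O(201)) = 1/(-12146 + 2*√29)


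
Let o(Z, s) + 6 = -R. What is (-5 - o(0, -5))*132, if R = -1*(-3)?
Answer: 528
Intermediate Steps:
R = 3
o(Z, s) = -9 (o(Z, s) = -6 - 1*3 = -6 - 3 = -9)
(-5 - o(0, -5))*132 = (-5 - 1*(-9))*132 = (-5 + 9)*132 = 4*132 = 528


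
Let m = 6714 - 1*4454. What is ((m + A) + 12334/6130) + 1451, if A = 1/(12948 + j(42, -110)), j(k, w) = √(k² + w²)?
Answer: 19077713161585/5138069146 - √3466/83818420 ≈ 3713.0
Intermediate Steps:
m = 2260 (m = 6714 - 4454 = 2260)
A = 1/(12948 + 2*√3466) (A = 1/(12948 + √(42² + (-110)²)) = 1/(12948 + √(1764 + 12100)) = 1/(12948 + √13864) = 1/(12948 + 2*√3466) ≈ 7.6536e-5)
((m + A) + 12334/6130) + 1451 = ((2260 + (3237/41909210 - √3466/83818420)) + 12334/6130) + 1451 = ((94714817837/41909210 - √3466/83818420) + 12334*(1/6130)) + 1451 = ((94714817837/41909210 - √3466/83818420) + 6167/3065) + 1451 = (11622374830739/5138069146 - √3466/83818420) + 1451 = 19077713161585/5138069146 - √3466/83818420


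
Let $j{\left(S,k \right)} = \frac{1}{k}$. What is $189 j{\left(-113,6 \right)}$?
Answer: $\frac{63}{2} \approx 31.5$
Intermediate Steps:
$189 j{\left(-113,6 \right)} = \frac{189}{6} = 189 \cdot \frac{1}{6} = \frac{63}{2}$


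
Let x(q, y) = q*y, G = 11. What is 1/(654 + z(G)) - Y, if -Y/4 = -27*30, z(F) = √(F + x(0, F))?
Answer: -1385763546/427705 - √11/427705 ≈ -3240.0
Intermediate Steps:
z(F) = √F (z(F) = √(F + 0*F) = √(F + 0) = √F)
Y = 3240 (Y = -(-108)*30 = -4*(-810) = 3240)
1/(654 + z(G)) - Y = 1/(654 + √11) - 1*3240 = 1/(654 + √11) - 3240 = -3240 + 1/(654 + √11)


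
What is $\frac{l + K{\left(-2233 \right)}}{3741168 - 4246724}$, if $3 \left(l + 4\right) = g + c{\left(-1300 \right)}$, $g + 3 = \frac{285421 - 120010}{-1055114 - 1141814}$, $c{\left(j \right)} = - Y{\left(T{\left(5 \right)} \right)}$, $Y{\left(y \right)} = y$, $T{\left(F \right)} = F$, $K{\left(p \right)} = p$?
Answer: $\frac{14761324643}{3332010395904} \approx 0.0044302$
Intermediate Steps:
$c{\left(j \right)} = -5$ ($c{\left(j \right)} = \left(-1\right) 5 = -5$)
$g = - \frac{6756195}{2196928}$ ($g = -3 + \frac{285421 - 120010}{-1055114 - 1141814} = -3 + \frac{165411}{-2196928} = -3 + 165411 \left(- \frac{1}{2196928}\right) = -3 - \frac{165411}{2196928} = - \frac{6756195}{2196928} \approx -3.0753$)
$l = - \frac{44103971}{6590784}$ ($l = -4 + \frac{- \frac{6756195}{2196928} - 5}{3} = -4 + \frac{1}{3} \left(- \frac{17740835}{2196928}\right) = -4 - \frac{17740835}{6590784} = - \frac{44103971}{6590784} \approx -6.6918$)
$\frac{l + K{\left(-2233 \right)}}{3741168 - 4246724} = \frac{- \frac{44103971}{6590784} - 2233}{3741168 - 4246724} = - \frac{14761324643}{6590784 \left(-505556\right)} = \left(- \frac{14761324643}{6590784}\right) \left(- \frac{1}{505556}\right) = \frac{14761324643}{3332010395904}$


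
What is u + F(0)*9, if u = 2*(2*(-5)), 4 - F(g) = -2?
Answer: 34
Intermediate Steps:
F(g) = 6 (F(g) = 4 - 1*(-2) = 4 + 2 = 6)
u = -20 (u = 2*(-10) = -20)
u + F(0)*9 = -20 + 6*9 = -20 + 54 = 34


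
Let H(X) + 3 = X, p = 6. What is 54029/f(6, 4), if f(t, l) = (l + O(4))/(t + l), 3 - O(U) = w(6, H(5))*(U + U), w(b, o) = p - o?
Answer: -108058/5 ≈ -21612.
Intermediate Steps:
H(X) = -3 + X
w(b, o) = 6 - o
O(U) = 3 - 8*U (O(U) = 3 - (6 - (-3 + 5))*(U + U) = 3 - (6 - 1*2)*2*U = 3 - (6 - 2)*2*U = 3 - 4*2*U = 3 - 8*U)
f(t, l) = (-29 + l)/(l + t) (f(t, l) = (l + (3 - 8*4))/(t + l) = (l + (3 - 32))/(l + t) = (l - 29)/(l + t) = (-29 + l)/(l + t))
54029/f(6, 4) = 54029/((-29 + 4)/(4 + 6)) = 54029/(-25/10) = 54029/((⅒)*(-25)) = 54029/(-5/2) = -⅖*54029 = -108058/5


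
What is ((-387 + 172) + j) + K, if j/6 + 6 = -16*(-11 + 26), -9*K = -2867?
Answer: -12352/9 ≈ -1372.4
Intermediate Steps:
K = 2867/9 (K = -⅑*(-2867) = 2867/9 ≈ 318.56)
j = -1476 (j = -36 + 6*(-16*(-11 + 26)) = -36 + 6*(-16*15) = -36 + 6*(-240) = -36 - 1440 = -1476)
((-387 + 172) + j) + K = ((-387 + 172) - 1476) + 2867/9 = (-215 - 1476) + 2867/9 = -1691 + 2867/9 = -12352/9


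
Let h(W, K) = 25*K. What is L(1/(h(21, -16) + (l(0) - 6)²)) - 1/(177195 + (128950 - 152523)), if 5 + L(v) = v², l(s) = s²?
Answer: -7269391531/1453878608 ≈ -5.0000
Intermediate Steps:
L(v) = -5 + v²
L(1/(h(21, -16) + (l(0) - 6)²)) - 1/(177195 + (128950 - 152523)) = (-5 + (1/(25*(-16) + (0² - 6)²))²) - 1/(177195 + (128950 - 152523)) = (-5 + (1/(-400 + (0 - 6)²))²) - 1/(177195 - 23573) = (-5 + (1/(-400 + (-6)²))²) - 1/153622 = (-5 + (1/(-400 + 36))²) - 1*1/153622 = (-5 + (1/(-364))²) - 1/153622 = (-5 + (-1/364)²) - 1/153622 = (-5 + 1/132496) - 1/153622 = -662479/132496 - 1/153622 = -7269391531/1453878608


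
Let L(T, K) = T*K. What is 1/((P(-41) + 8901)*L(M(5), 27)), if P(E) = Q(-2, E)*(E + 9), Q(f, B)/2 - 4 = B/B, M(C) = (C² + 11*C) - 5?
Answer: 1/17376525 ≈ 5.7549e-8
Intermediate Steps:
M(C) = -5 + C² + 11*C
Q(f, B) = 10 (Q(f, B) = 8 + 2*(B/B) = 8 + 2*1 = 8 + 2 = 10)
L(T, K) = K*T
P(E) = 90 + 10*E (P(E) = 10*(E + 9) = 10*(9 + E) = 90 + 10*E)
1/((P(-41) + 8901)*L(M(5), 27)) = 1/(((90 + 10*(-41)) + 8901)*((27*(-5 + 5² + 11*5)))) = 1/(((90 - 410) + 8901)*((27*(-5 + 25 + 55)))) = 1/((-320 + 8901)*((27*75))) = 1/(8581*2025) = (1/8581)*(1/2025) = 1/17376525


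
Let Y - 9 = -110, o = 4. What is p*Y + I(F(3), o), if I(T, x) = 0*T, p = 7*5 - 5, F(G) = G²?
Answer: -3030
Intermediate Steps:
Y = -101 (Y = 9 - 110 = -101)
p = 30 (p = 35 - 5 = 30)
I(T, x) = 0
p*Y + I(F(3), o) = 30*(-101) + 0 = -3030 + 0 = -3030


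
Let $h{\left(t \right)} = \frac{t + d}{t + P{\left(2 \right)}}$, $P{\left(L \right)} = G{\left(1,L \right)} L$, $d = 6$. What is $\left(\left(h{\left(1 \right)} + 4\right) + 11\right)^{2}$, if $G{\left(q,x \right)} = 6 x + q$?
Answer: $\frac{169744}{729} \approx 232.84$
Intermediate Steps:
$G{\left(q,x \right)} = q + 6 x$
$P{\left(L \right)} = L \left(1 + 6 L\right)$ ($P{\left(L \right)} = \left(1 + 6 L\right) L = L \left(1 + 6 L\right)$)
$h{\left(t \right)} = \frac{6 + t}{26 + t}$ ($h{\left(t \right)} = \frac{t + 6}{t + 2 \left(1 + 6 \cdot 2\right)} = \frac{6 + t}{t + 2 \left(1 + 12\right)} = \frac{6 + t}{t + 2 \cdot 13} = \frac{6 + t}{t + 26} = \frac{6 + t}{26 + t}$)
$\left(\left(h{\left(1 \right)} + 4\right) + 11\right)^{2} = \left(\left(\frac{6 + 1}{26 + 1} + 4\right) + 11\right)^{2} = \left(\left(\frac{1}{27} \cdot 7 + 4\right) + 11\right)^{2} = \left(\left(\frac{7}{27} + 4\right) + 11\right)^{2} = \left(\frac{115}{27} + 11\right)^{2} = \left(\frac{412}{27}\right)^{2} = \frac{169744}{729}$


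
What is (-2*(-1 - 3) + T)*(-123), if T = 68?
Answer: -9348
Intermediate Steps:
(-2*(-1 - 3) + T)*(-123) = (-2*(-1 - 3) + 68)*(-123) = (-2*(-4) + 68)*(-123) = (8 + 68)*(-123) = 76*(-123) = -9348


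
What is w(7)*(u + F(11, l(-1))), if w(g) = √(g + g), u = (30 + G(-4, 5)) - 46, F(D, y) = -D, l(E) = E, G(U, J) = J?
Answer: -22*√14 ≈ -82.316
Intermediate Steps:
u = -11 (u = (30 + 5) - 46 = 35 - 46 = -11)
w(g) = √2*√g (w(g) = √(2*g) = √2*√g)
w(7)*(u + F(11, l(-1))) = (√2*√7)*(-11 - 1*11) = √14*(-11 - 11) = √14*(-22) = -22*√14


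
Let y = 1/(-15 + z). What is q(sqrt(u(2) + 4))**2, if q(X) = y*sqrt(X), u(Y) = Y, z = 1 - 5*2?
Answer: sqrt(6)/576 ≈ 0.0042526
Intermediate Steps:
z = -9 (z = 1 - 10 = -9)
y = -1/24 (y = 1/(-15 - 9) = 1/(-24) = -1/24 ≈ -0.041667)
q(X) = -sqrt(X)/24
q(sqrt(u(2) + 4))**2 = (-(2 + 4)**(1/4)/24)**2 = (-6**(1/4)/24)**2 = sqrt(6)/576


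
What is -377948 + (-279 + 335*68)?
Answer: -355447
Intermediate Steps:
-377948 + (-279 + 335*68) = -377948 + (-279 + 22780) = -377948 + 22501 = -355447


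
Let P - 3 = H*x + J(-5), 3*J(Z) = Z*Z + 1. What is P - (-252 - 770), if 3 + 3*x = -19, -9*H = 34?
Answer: 28657/27 ≈ 1061.4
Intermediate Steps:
H = -34/9 (H = -⅑*34 = -34/9 ≈ -3.7778)
x = -22/3 (x = -1 + (⅓)*(-19) = -1 - 19/3 = -22/3 ≈ -7.3333)
J(Z) = ⅓ + Z²/3 (J(Z) = (Z*Z + 1)/3 = (Z² + 1)/3 = (1 + Z²)/3 = ⅓ + Z²/3)
P = 1063/27 (P = 3 + (-34/9*(-22/3) + (⅓ + (⅓)*(-5)²)) = 3 + (748/27 + (⅓ + (⅓)*25)) = 3 + (748/27 + (⅓ + 25/3)) = 3 + (748/27 + 26/3) = 3 + 982/27 = 1063/27 ≈ 39.370)
P - (-252 - 770) = 1063/27 - (-252 - 770) = 1063/27 - 1*(-1022) = 1063/27 + 1022 = 28657/27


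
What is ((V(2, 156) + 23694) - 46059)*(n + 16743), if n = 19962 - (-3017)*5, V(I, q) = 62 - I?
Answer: -1155175950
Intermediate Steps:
n = 35047 (n = 19962 - 1*(-15085) = 19962 + 15085 = 35047)
((V(2, 156) + 23694) - 46059)*(n + 16743) = (((62 - 1*2) + 23694) - 46059)*(35047 + 16743) = (((62 - 2) + 23694) - 46059)*51790 = ((60 + 23694) - 46059)*51790 = (23754 - 46059)*51790 = -22305*51790 = -1155175950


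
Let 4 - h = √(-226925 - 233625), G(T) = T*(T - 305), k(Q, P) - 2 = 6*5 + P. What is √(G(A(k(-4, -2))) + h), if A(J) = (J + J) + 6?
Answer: √(-15770 - 5*I*√18422) ≈ 2.7014 - 125.61*I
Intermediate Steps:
k(Q, P) = 32 + P (k(Q, P) = 2 + (6*5 + P) = 2 + (30 + P) = 32 + P)
A(J) = 6 + 2*J (A(J) = 2*J + 6 = 6 + 2*J)
G(T) = T*(-305 + T)
h = 4 - 5*I*√18422 (h = 4 - √(-226925 - 233625) = 4 - √(-460550) = 4 - 5*I*√18422 ≈ 4.0 - 678.64*I)
√(G(A(k(-4, -2))) + h) = √((6 + 2*(32 - 2))*(-305 + (6 + 2*(32 - 2))) + (4 - 5*I*√18422)) = √((6 + 2*30)*(-305 + (6 + 2*30)) + (4 - 5*I*√18422)) = √((6 + 60)*(-305 + (6 + 60)) + (4 - 5*I*√18422)) = √(66*(-305 + 66) + (4 - 5*I*√18422)) = √(66*(-239) + (4 - 5*I*√18422)) = √(-15774 + (4 - 5*I*√18422)) = √(-15770 - 5*I*√18422)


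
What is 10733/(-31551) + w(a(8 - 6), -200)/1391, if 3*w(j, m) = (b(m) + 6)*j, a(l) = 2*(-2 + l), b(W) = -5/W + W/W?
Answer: -10733/31551 ≈ -0.34018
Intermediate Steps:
b(W) = 1 - 5/W (b(W) = -5/W + 1 = 1 - 5/W)
a(l) = -4 + 2*l
w(j, m) = j*(6 + (-5 + m)/m)/3 (w(j, m) = (((-5 + m)/m + 6)*j)/3 = ((6 + (-5 + m)/m)*j)/3 = (j*(6 + (-5 + m)/m))/3 = j*(6 + (-5 + m)/m)/3)
10733/(-31551) + w(a(8 - 6), -200)/1391 = 10733/(-31551) + ((⅓)*(-4 + 2*(8 - 6))*(-5 + 7*(-200))/(-200))/1391 = 10733*(-1/31551) + ((⅓)*(-4 + 2*2)*(-1/200)*(-5 - 1400))*(1/1391) = -10733/31551 + ((⅓)*(-4 + 4)*(-1/200)*(-1405))*(1/1391) = -10733/31551 + ((⅓)*0*(-1/200)*(-1405))*(1/1391) = -10733/31551 + 0*(1/1391) = -10733/31551 + 0 = -10733/31551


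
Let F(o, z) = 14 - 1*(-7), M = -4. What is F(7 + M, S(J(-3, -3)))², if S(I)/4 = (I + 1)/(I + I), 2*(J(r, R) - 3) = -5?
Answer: 441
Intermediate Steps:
J(r, R) = ½ (J(r, R) = 3 + (½)*(-5) = 3 - 5/2 = ½)
S(I) = 2*(1 + I)/I (S(I) = 4*((I + 1)/(I + I)) = 4*((1 + I)/((2*I))) = 4*((1 + I)*(1/(2*I))) = 4*((1 + I)/(2*I)) = 2*(1 + I)/I)
F(o, z) = 21 (F(o, z) = 14 + 7 = 21)
F(7 + M, S(J(-3, -3)))² = 21² = 441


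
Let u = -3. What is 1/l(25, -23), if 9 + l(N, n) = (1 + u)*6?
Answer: -1/21 ≈ -0.047619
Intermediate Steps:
l(N, n) = -21 (l(N, n) = -9 + (1 - 3)*6 = -9 - 2*6 = -9 - 12 = -21)
1/l(25, -23) = 1/(-21) = -1/21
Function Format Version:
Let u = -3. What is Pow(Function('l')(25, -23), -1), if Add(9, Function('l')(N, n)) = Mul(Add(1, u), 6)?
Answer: Rational(-1, 21) ≈ -0.047619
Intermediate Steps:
Function('l')(N, n) = -21 (Function('l')(N, n) = Add(-9, Mul(Add(1, -3), 6)) = Add(-9, Mul(-2, 6)) = Add(-9, -12) = -21)
Pow(Function('l')(25, -23), -1) = Pow(-21, -1) = Rational(-1, 21)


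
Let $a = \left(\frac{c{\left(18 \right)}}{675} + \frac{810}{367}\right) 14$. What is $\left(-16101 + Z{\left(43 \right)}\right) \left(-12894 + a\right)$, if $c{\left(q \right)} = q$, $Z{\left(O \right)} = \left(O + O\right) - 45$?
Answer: $\frac{1137197595688}{5505} \approx 2.0658 \cdot 10^{8}$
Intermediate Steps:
$Z{\left(O \right)} = -45 + 2 O$ ($Z{\left(O \right)} = 2 O - 45 = -45 + 2 O$)
$a = \frac{860776}{27525}$ ($a = \left(\frac{18}{675} + \frac{810}{367}\right) 14 = \left(18 \cdot \frac{1}{675} + 810 \cdot \frac{1}{367}\right) 14 = \left(\frac{2}{75} + \frac{810}{367}\right) 14 = \frac{61484}{27525} \cdot 14 = \frac{860776}{27525} \approx 31.273$)
$\left(-16101 + Z{\left(43 \right)}\right) \left(-12894 + a\right) = \left(-16101 + \left(-45 + 2 \cdot 43\right)\right) \left(-12894 + \frac{860776}{27525}\right) = \left(-16101 + \left(-45 + 86\right)\right) \left(- \frac{354046574}{27525}\right) = \left(-16101 + 41\right) \left(- \frac{354046574}{27525}\right) = \left(-16060\right) \left(- \frac{354046574}{27525}\right) = \frac{1137197595688}{5505}$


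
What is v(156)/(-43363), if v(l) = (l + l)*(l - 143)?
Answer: -4056/43363 ≈ -0.093536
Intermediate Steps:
v(l) = 2*l*(-143 + l) (v(l) = (2*l)*(-143 + l) = 2*l*(-143 + l))
v(156)/(-43363) = (2*156*(-143 + 156))/(-43363) = (2*156*13)*(-1/43363) = 4056*(-1/43363) = -4056/43363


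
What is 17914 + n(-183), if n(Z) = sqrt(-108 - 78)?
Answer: 17914 + I*sqrt(186) ≈ 17914.0 + 13.638*I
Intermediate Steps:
n(Z) = I*sqrt(186) (n(Z) = sqrt(-186) = I*sqrt(186))
17914 + n(-183) = 17914 + I*sqrt(186)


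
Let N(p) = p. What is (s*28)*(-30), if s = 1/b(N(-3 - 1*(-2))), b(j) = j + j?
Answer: 420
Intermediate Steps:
b(j) = 2*j
s = -½ (s = 1/(2*(-3 - 1*(-2))) = 1/(2*(-3 + 2)) = 1/(2*(-1)) = 1/(-2) = -½ ≈ -0.50000)
(s*28)*(-30) = -½*28*(-30) = -14*(-30) = 420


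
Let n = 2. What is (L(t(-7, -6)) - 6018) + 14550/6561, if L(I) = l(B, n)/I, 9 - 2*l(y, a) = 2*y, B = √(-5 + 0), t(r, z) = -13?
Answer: -342089099/56862 + I*√5/13 ≈ -6016.1 + 0.17201*I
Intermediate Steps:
B = I*√5 (B = √(-5) = I*√5 ≈ 2.2361*I)
l(y, a) = 9/2 - y
L(I) = (9/2 - I*√5)/I
(L(t(-7, -6)) - 6018) + 14550/6561 = ((9/2 - I*√5)/(-13) - 6018) + 14550/6561 = (-(9/2 - I*√5)/13 - 6018) + 14550*(1/6561) = ((-9/26 + I*√5/13) - 6018) + 4850/2187 = (-156477/26 + I*√5/13) + 4850/2187 = -342089099/56862 + I*√5/13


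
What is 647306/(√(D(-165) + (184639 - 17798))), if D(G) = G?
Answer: 323653*√41669/41669 ≈ 1585.5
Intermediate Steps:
647306/(√(D(-165) + (184639 - 17798))) = 647306/(√(-165 + (184639 - 17798))) = 647306/(√(-165 + 166841)) = 647306/(√166676) = 647306/((2*√41669)) = 647306*(√41669/83338) = 323653*√41669/41669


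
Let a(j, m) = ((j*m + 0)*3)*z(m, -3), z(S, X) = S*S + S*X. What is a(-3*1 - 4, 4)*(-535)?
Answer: 179760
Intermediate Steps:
z(S, X) = S**2 + S*X
a(j, m) = 3*j*m**2*(-3 + m) (a(j, m) = ((j*m + 0)*3)*(m*(m - 3)) = ((j*m)*3)*(m*(-3 + m)) = (3*j*m)*(m*(-3 + m)) = 3*j*m**2*(-3 + m))
a(-3*1 - 4, 4)*(-535) = (3*(-3*1 - 4)*4**2*(-3 + 4))*(-535) = (3*(-3 - 4)*16*1)*(-535) = (3*(-7)*16*1)*(-535) = -336*(-535) = 179760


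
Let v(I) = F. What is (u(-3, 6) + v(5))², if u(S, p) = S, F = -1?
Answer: 16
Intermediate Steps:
v(I) = -1
(u(-3, 6) + v(5))² = (-3 - 1)² = (-4)² = 16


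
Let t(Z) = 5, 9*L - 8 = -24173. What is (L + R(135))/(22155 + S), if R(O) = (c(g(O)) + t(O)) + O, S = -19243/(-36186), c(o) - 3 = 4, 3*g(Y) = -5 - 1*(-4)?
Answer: -91840068/801720073 ≈ -0.11455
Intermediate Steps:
L = -2685 (L = 8/9 + (⅑)*(-24173) = 8/9 - 24173/9 = -2685)
g(Y) = -⅓ (g(Y) = (-5 - 1*(-4))/3 = (-5 + 4)/3 = (⅓)*(-1) = -⅓)
c(o) = 7 (c(o) = 3 + 4 = 7)
S = 19243/36186 (S = -19243*(-1/36186) = 19243/36186 ≈ 0.53178)
R(O) = 12 + O (R(O) = (7 + 5) + O = 12 + O)
(L + R(135))/(22155 + S) = (-2685 + (12 + 135))/(22155 + 19243/36186) = (-2685 + 147)/(801720073/36186) = -2538*36186/801720073 = -91840068/801720073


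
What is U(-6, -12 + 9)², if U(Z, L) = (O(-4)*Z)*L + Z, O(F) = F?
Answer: 6084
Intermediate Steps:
U(Z, L) = Z - 4*L*Z (U(Z, L) = (-4*Z)*L + Z = -4*L*Z + Z = Z - 4*L*Z)
U(-6, -12 + 9)² = (-6*(1 - 4*(-12 + 9)))² = (-6*(1 - 4*(-3)))² = (-6*(1 + 12))² = (-6*13)² = (-78)² = 6084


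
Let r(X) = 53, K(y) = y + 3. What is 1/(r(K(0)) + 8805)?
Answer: 1/8858 ≈ 0.00011289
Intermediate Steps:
K(y) = 3 + y
1/(r(K(0)) + 8805) = 1/(53 + 8805) = 1/8858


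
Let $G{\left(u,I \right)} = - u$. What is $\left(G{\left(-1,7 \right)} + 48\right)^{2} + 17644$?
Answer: $20045$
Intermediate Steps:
$\left(G{\left(-1,7 \right)} + 48\right)^{2} + 17644 = \left(\left(-1\right) \left(-1\right) + 48\right)^{2} + 17644 = \left(1 + 48\right)^{2} + 17644 = 49^{2} + 17644 = 2401 + 17644 = 20045$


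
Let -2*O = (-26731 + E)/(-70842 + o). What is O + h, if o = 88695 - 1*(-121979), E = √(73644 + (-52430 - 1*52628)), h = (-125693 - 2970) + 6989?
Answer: -34027810805/279664 - I*√31414/279664 ≈ -1.2167e+5 - 0.00063376*I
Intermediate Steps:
h = -121674 (h = -128663 + 6989 = -121674)
E = I*√31414 (E = √(73644 + (-52430 - 52628)) = √(73644 - 105058) = √(-31414) = I*√31414 ≈ 177.24*I)
o = 210674 (o = 88695 + 121979 = 210674)
O = 26731/279664 - I*√31414/279664 (O = -(-26731 + I*√31414)/(2*(-70842 + 210674)) = -(-26731 + I*√31414)/(2*139832) = -(-26731/139832 + I*√31414/139832)/2 = 26731/279664 - I*√31414/279664 ≈ 0.095583 - 0.00063376*I)
O + h = (26731/279664 - I*√31414/279664) - 121674 = -34027810805/279664 - I*√31414/279664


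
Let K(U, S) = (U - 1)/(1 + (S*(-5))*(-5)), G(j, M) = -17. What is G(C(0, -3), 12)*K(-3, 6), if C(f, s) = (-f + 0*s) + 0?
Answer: 68/151 ≈ 0.45033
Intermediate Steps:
C(f, s) = -f (C(f, s) = (-f + 0) + 0 = -f + 0 = -f)
K(U, S) = (-1 + U)/(1 + 25*S) (K(U, S) = (-1 + U)/(1 - 5*S*(-5)) = (-1 + U)/(1 + 25*S))
G(C(0, -3), 12)*K(-3, 6) = -17*(-1 - 3)/(1 + 25*6) = -17*(-4)/(1 + 150) = -17*(-4)/151 = -17*(-4/151) = 68/151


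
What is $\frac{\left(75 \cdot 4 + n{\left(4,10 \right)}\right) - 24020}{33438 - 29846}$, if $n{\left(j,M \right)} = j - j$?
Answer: $- \frac{2965}{449} \approx -6.6036$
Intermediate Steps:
$n{\left(j,M \right)} = 0$
$\frac{\left(75 \cdot 4 + n{\left(4,10 \right)}\right) - 24020}{33438 - 29846} = \frac{\left(75 \cdot 4 + 0\right) - 24020}{33438 - 29846} = \frac{\left(300 + 0\right) - 24020}{3592} = \left(300 - 24020\right) \frac{1}{3592} = \left(-23720\right) \frac{1}{3592} = - \frac{2965}{449}$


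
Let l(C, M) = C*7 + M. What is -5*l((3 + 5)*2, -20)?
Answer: -460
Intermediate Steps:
l(C, M) = M + 7*C (l(C, M) = 7*C + M = M + 7*C)
-5*l((3 + 5)*2, -20) = -5*(-20 + 7*((3 + 5)*2)) = -5*(-20 + 7*(8*2)) = -5*(-20 + 7*16) = -5*(-20 + 112) = -5*92 = -460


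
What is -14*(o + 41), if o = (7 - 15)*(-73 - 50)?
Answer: -14350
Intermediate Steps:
o = 984 (o = -8*(-123) = 984)
-14*(o + 41) = -14*(984 + 41) = -14*1025 = -14350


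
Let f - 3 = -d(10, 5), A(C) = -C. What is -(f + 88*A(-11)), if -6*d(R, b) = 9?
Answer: -1945/2 ≈ -972.50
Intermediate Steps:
d(R, b) = -3/2 (d(R, b) = -⅙*9 = -3/2)
f = 9/2 (f = 3 - 1*(-3/2) = 3 + 3/2 = 9/2 ≈ 4.5000)
-(f + 88*A(-11)) = -(9/2 + 88*(-1*(-11))) = -(9/2 + 88*11) = -(9/2 + 968) = -1*1945/2 = -1945/2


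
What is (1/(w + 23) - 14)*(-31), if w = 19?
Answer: 18197/42 ≈ 433.26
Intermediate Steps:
(1/(w + 23) - 14)*(-31) = (1/(19 + 23) - 14)*(-31) = (1/42 - 14)*(-31) = -587/42*(-31) = 18197/42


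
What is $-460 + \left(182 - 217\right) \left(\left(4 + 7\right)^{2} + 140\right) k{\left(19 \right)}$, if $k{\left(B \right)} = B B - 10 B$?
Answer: $-1562545$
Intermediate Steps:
$k{\left(B \right)} = B^{2} - 10 B$
$-460 + \left(182 - 217\right) \left(\left(4 + 7\right)^{2} + 140\right) k{\left(19 \right)} = -460 + \left(182 - 217\right) \left(\left(4 + 7\right)^{2} + 140\right) 19 \left(-10 + 19\right) = -460 + - 35 \left(11^{2} + 140\right) 19 \cdot 9 = -460 + - 35 \left(121 + 140\right) 171 = -460 + \left(-35\right) 261 \cdot 171 = -460 - 1562085 = -1562545$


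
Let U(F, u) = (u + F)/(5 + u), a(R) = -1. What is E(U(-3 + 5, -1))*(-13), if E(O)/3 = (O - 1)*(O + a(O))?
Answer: -351/16 ≈ -21.938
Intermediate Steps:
U(F, u) = (F + u)/(5 + u)
E(O) = 3*(-1 + O)² (E(O) = 3*((O - 1)*(O - 1)) = 3*((-1 + O)*(-1 + O)) = 3*(-1 + O)²)
E(U(-3 + 5, -1))*(-13) = (3 - 6*((-3 + 5) - 1)/(5 - 1) + 3*(((-3 + 5) - 1)/(5 - 1))²)*(-13) = (3 - 6*(2 - 1)/4 + 3*((2 - 1)/4)²)*(-13) = (3 - 3/2 + 3*((¼)*1)²)*(-13) = (3 - 6*¼ + 3*(¼)²)*(-13) = (3 - 3/2 + 3*(1/16))*(-13) = (3 - 3/2 + 3/16)*(-13) = (27/16)*(-13) = -351/16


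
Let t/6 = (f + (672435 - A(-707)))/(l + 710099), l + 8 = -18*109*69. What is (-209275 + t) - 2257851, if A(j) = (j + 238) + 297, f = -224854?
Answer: -157542966480/63857 ≈ -2.4671e+6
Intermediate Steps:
l = -135386 (l = -8 - 18*109*69 = -8 - 1962*69 = -8 - 135378 = -135386)
A(j) = 535 + j (A(j) = (238 + j) + 297 = 535 + j)
t = 298502/63857 (t = 6*((-224854 + (672435 - (535 - 707)))/(-135386 + 710099)) = 6*((-224854 + (672435 - 1*(-172)))/574713) = 6*((-224854 + (672435 + 172))*(1/574713)) = 6*((-224854 + 672607)*(1/574713)) = 6*(447753*(1/574713)) = 6*(149251/191571) = 298502/63857 ≈ 4.6745)
(-209275 + t) - 2257851 = (-209275 + 298502/63857) - 2257851 = -13363375173/63857 - 2257851 = -157542966480/63857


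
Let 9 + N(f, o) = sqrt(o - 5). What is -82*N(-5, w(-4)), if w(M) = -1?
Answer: 738 - 82*I*sqrt(6) ≈ 738.0 - 200.86*I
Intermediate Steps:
N(f, o) = -9 + sqrt(-5 + o) (N(f, o) = -9 + sqrt(o - 5) = -9 + sqrt(-5 + o))
-82*N(-5, w(-4)) = -82*(-9 + sqrt(-5 - 1)) = -82*(-9 + sqrt(-6)) = -82*(-9 + I*sqrt(6)) = 738 - 82*I*sqrt(6)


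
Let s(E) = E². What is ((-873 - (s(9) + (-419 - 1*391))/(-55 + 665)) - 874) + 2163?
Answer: 254489/610 ≈ 417.20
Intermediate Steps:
((-873 - (s(9) + (-419 - 1*391))/(-55 + 665)) - 874) + 2163 = ((-873 - (9² + (-419 - 1*391))/(-55 + 665)) - 874) + 2163 = ((-873 - (81 + (-419 - 391))/610) - 874) + 2163 = ((-873 - (81 - 810)/610) - 874) + 2163 = ((-873 - (-729)/610) - 874) + 2163 = ((-873 - 1*(-729/610)) - 874) + 2163 = ((-873 + 729/610) - 874) + 2163 = (-531801/610 - 874) + 2163 = -1064941/610 + 2163 = 254489/610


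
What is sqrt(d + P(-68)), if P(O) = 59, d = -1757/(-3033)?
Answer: 4*sqrt(3806078)/1011 ≈ 7.7188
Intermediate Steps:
d = 1757/3033 (d = -1757*(-1/3033) = 1757/3033 ≈ 0.57929)
sqrt(d + P(-68)) = sqrt(1757/3033 + 59) = sqrt(180704/3033) = 4*sqrt(3806078)/1011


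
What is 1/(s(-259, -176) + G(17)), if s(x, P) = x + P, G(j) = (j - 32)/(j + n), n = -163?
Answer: -146/63495 ≈ -0.0022994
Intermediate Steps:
G(j) = (-32 + j)/(-163 + j) (G(j) = (j - 32)/(j - 163) = (-32 + j)/(-163 + j))
s(x, P) = P + x
1/(s(-259, -176) + G(17)) = 1/((-176 - 259) + (-32 + 17)/(-163 + 17)) = 1/(-435 - 15/(-146)) = 1/(-435 - 1/146*(-15)) = 1/(-435 + 15/146) = 1/(-63495/146) = -146/63495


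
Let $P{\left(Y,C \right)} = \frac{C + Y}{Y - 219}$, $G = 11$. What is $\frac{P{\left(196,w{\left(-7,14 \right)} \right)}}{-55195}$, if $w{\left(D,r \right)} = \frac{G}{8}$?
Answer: $\frac{1579}{10155880} \approx 0.00015548$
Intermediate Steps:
$w{\left(D,r \right)} = \frac{11}{8}$
$P{\left(Y,C \right)} = \frac{C + Y}{-219 + Y}$
$\frac{P{\left(196,w{\left(-7,14 \right)} \right)}}{-55195} = \frac{\frac{1}{-219 + 196} \left(\frac{11}{8} + 196\right)}{-55195} = \frac{1}{-23} \cdot \frac{1579}{8} \left(- \frac{1}{55195}\right) = \left(- \frac{1}{23}\right) \frac{1579}{8} \left(- \frac{1}{55195}\right) = \left(- \frac{1579}{184}\right) \left(- \frac{1}{55195}\right) = \frac{1579}{10155880}$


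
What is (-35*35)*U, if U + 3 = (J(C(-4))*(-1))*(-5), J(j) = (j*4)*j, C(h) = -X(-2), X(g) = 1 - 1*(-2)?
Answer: -216825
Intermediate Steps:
X(g) = 3 (X(g) = 1 + 2 = 3)
C(h) = -3 (C(h) = -1*3 = -3)
J(j) = 4*j² (J(j) = (4*j)*j = 4*j²)
U = 177 (U = -3 + ((4*(-3)²)*(-1))*(-5) = -3 + ((4*9)*(-1))*(-5) = -3 + (36*(-1))*(-5) = -3 - 36*(-5) = -3 + 180 = 177)
(-35*35)*U = -35*35*177 = -1225*177 = -216825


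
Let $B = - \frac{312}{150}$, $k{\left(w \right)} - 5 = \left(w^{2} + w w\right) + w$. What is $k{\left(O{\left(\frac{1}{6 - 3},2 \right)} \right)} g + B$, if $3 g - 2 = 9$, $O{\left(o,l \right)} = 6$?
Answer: $\frac{22669}{75} \approx 302.25$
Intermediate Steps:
$g = \frac{11}{3}$ ($g = \frac{2}{3} + \frac{1}{3} \cdot 9 = \frac{2}{3} + 3 = \frac{11}{3} \approx 3.6667$)
$k{\left(w \right)} = 5 + w + 2 w^{2}$ ($k{\left(w \right)} = 5 + \left(\left(w^{2} + w w\right) + w\right) = 5 + \left(\left(w^{2} + w^{2}\right) + w\right) = 5 + \left(2 w^{2} + w\right) = 5 + \left(w + 2 w^{2}\right) = 5 + w + 2 w^{2}$)
$B = - \frac{52}{25}$ ($B = \left(-312\right) \frac{1}{150} = - \frac{52}{25} \approx -2.08$)
$k{\left(O{\left(\frac{1}{6 - 3},2 \right)} \right)} g + B = \left(5 + 6 + 2 \cdot 6^{2}\right) \frac{11}{3} - \frac{52}{25} = \left(5 + 6 + 2 \cdot 36\right) \frac{11}{3} - \frac{52}{25} = \left(5 + 6 + 72\right) \frac{11}{3} - \frac{52}{25} = 83 \cdot \frac{11}{3} - \frac{52}{25} = \frac{913}{3} - \frac{52}{25} = \frac{22669}{75}$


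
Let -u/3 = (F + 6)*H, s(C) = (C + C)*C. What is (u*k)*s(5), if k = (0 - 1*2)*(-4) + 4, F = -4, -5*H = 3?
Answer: 2160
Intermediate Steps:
H = -⅗ (H = -⅕*3 = -⅗ ≈ -0.60000)
s(C) = 2*C² (s(C) = (2*C)*C = 2*C²)
u = 18/5 (u = -3*(-4 + 6)*(-3)/5 = -6*(-3)/5 = -3*(-6/5) = 18/5 ≈ 3.6000)
k = 12 (k = (0 - 2)*(-4) + 4 = -2*(-4) + 4 = 8 + 4 = 12)
(u*k)*s(5) = ((18/5)*12)*(2*5²) = 216*(2*25)/5 = (216/5)*50 = 2160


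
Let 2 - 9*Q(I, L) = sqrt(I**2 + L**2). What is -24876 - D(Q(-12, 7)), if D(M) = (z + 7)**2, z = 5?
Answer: -25020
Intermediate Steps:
Q(I, L) = 2/9 - sqrt(I**2 + L**2)/9
D(M) = 144 (D(M) = (5 + 7)**2 = 12**2 = 144)
-24876 - D(Q(-12, 7)) = -24876 - 1*144 = -24876 - 144 = -25020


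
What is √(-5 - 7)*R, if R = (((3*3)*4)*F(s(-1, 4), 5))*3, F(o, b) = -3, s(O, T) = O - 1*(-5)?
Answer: -648*I*√3 ≈ -1122.4*I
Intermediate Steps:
s(O, T) = 5 + O (s(O, T) = O + 5 = 5 + O)
R = -324 (R = (((3*3)*4)*(-3))*3 = ((9*4)*(-3))*3 = (36*(-3))*3 = -108*3 = -324)
√(-5 - 7)*R = √(-5 - 7)*(-324) = √(-12)*(-324) = (2*I*√3)*(-324) = -648*I*√3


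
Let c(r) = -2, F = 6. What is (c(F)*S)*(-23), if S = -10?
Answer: -460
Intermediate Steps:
(c(F)*S)*(-23) = -2*(-10)*(-23) = 20*(-23) = -460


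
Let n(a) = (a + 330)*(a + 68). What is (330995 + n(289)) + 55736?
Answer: 607714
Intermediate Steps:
n(a) = (68 + a)*(330 + a) (n(a) = (330 + a)*(68 + a) = (68 + a)*(330 + a))
(330995 + n(289)) + 55736 = (330995 + (22440 + 289² + 398*289)) + 55736 = (330995 + (22440 + 83521 + 115022)) + 55736 = (330995 + 220983) + 55736 = 551978 + 55736 = 607714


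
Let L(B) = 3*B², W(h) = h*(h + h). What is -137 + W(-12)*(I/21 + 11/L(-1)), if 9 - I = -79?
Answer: 14881/7 ≈ 2125.9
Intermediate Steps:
I = 88 (I = 9 - 1*(-79) = 9 + 79 = 88)
W(h) = 2*h² (W(h) = h*(2*h) = 2*h²)
-137 + W(-12)*(I/21 + 11/L(-1)) = -137 + (2*(-12)²)*(88/21 + 11/((3*(-1)²))) = -137 + (2*144)*(88*(1/21) + 11/((3*1))) = -137 + 288*(88/21 + 11/3) = -137 + 288*(55/7) = -137 + 15840/7 = 14881/7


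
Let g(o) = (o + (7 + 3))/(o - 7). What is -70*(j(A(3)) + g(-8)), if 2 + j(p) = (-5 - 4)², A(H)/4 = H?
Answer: -16562/3 ≈ -5520.7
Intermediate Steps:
A(H) = 4*H
j(p) = 79 (j(p) = -2 + (-5 - 4)² = -2 + (-9)² = -2 + 81 = 79)
g(o) = (10 + o)/(-7 + o) (g(o) = (o + 10)/(-7 + o) = (10 + o)/(-7 + o))
-70*(j(A(3)) + g(-8)) = -70*(79 + (10 - 8)/(-7 - 8)) = -70*(79 + 2/(-15)) = -70*(79 - 1/15*2) = -70*(79 - 2/15) = -70*1183/15 = -16562/3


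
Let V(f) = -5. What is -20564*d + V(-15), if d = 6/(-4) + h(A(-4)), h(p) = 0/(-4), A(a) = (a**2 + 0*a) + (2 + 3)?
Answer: 30841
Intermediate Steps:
A(a) = 5 + a**2 (A(a) = (a**2 + 0) + 5 = a**2 + 5 = 5 + a**2)
h(p) = 0 (h(p) = 0*(-1/4) = 0)
d = -3/2 (d = 6/(-4) + 0 = 6*(-1/4) + 0 = -3/2 + 0 = -3/2 ≈ -1.5000)
-20564*d + V(-15) = -20564*(-3)/2 - 5 = -388*(-159/2) - 5 = 30846 - 5 = 30841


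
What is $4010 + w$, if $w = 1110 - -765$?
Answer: $5885$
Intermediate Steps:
$w = 1875$ ($w = 1110 + 765 = 1875$)
$4010 + w = 4010 + 1875 = 5885$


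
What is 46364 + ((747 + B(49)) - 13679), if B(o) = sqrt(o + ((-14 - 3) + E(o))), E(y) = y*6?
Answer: 33432 + sqrt(326) ≈ 33450.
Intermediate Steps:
E(y) = 6*y
B(o) = sqrt(-17 + 7*o) (B(o) = sqrt(o + ((-14 - 3) + 6*o)) = sqrt(o + (-17 + 6*o)) = sqrt(-17 + 7*o))
46364 + ((747 + B(49)) - 13679) = 46364 + ((747 + sqrt(-17 + 7*49)) - 13679) = 46364 + ((747 + sqrt(-17 + 343)) - 13679) = 46364 + ((747 + sqrt(326)) - 13679) = 46364 + (-12932 + sqrt(326)) = 33432 + sqrt(326)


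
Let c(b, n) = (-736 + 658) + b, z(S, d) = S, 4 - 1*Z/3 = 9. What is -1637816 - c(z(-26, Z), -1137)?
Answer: -1637712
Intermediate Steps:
Z = -15 (Z = 12 - 3*9 = 12 - 27 = -15)
c(b, n) = -78 + b
-1637816 - c(z(-26, Z), -1137) = -1637816 - (-78 - 26) = -1637816 - 1*(-104) = -1637816 + 104 = -1637712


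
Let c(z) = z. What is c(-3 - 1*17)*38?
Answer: -760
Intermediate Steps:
c(-3 - 1*17)*38 = (-3 - 1*17)*38 = (-3 - 17)*38 = -20*38 = -760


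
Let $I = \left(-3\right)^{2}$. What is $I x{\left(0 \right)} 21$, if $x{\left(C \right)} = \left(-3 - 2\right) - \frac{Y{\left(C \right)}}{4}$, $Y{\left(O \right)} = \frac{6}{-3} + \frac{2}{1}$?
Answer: $-945$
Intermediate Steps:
$Y{\left(O \right)} = 0$ ($Y{\left(O \right)} = 6 \left(- \frac{1}{3}\right) + 2 \cdot 1 = -2 + 2 = 0$)
$I = 9$
$x{\left(C \right)} = -5$ ($x{\left(C \right)} = \left(-3 - 2\right) - \frac{0}{4} = -5 - 0 \cdot \frac{1}{4} = -5 - 0 = -5 + 0 = -5$)
$I x{\left(0 \right)} 21 = 9 \left(-5\right) 21 = \left(-45\right) 21 = -945$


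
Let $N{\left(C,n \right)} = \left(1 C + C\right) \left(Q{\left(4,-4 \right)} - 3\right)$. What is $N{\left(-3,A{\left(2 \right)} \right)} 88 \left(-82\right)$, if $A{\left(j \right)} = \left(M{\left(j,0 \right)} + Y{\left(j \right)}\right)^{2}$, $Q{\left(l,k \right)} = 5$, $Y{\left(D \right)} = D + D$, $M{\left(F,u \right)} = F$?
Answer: $86592$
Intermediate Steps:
$Y{\left(D \right)} = 2 D$
$A{\left(j \right)} = 9 j^{2}$ ($A{\left(j \right)} = \left(j + 2 j\right)^{2} = \left(3 j\right)^{2} = 9 j^{2}$)
$N{\left(C,n \right)} = 4 C$ ($N{\left(C,n \right)} = \left(1 C + C\right) \left(5 - 3\right) = \left(C + C\right) 2 = 2 C 2 = 4 C$)
$N{\left(-3,A{\left(2 \right)} \right)} 88 \left(-82\right) = 4 \left(-3\right) 88 \left(-82\right) = \left(-12\right) 88 \left(-82\right) = \left(-1056\right) \left(-82\right) = 86592$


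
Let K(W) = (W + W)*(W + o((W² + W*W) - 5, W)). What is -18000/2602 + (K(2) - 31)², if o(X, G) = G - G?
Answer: 679229/1301 ≈ 522.08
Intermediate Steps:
o(X, G) = 0
K(W) = 2*W² (K(W) = (W + W)*(W + 0) = (2*W)*W = 2*W²)
-18000/2602 + (K(2) - 31)² = -18000/2602 + (2*2² - 31)² = -18000*1/2602 + (2*4 - 31)² = -9000/1301 + (8 - 31)² = -9000/1301 + (-23)² = -9000/1301 + 529 = 679229/1301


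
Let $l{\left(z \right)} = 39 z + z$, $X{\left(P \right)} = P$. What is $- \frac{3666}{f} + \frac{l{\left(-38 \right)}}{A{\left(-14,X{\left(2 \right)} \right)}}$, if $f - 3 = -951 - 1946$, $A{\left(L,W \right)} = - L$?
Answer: $- \frac{1086889}{10129} \approx -107.3$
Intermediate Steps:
$l{\left(z \right)} = 40 z$
$f = -2894$ ($f = 3 - 2897 = -2894$)
$- \frac{3666}{f} + \frac{l{\left(-38 \right)}}{A{\left(-14,X{\left(2 \right)} \right)}} = - \frac{3666}{-2894} + \frac{40 \left(-38\right)}{\left(-1\right) \left(-14\right)} = \left(-3666\right) \left(- \frac{1}{2894}\right) - \frac{1520}{14} = \frac{1833}{1447} - \frac{760}{7} = - \frac{1086889}{10129}$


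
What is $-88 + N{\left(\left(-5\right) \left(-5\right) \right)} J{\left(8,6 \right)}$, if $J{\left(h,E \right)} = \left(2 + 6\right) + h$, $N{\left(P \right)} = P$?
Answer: $312$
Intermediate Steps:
$J{\left(h,E \right)} = 8 + h$
$-88 + N{\left(\left(-5\right) \left(-5\right) \right)} J{\left(8,6 \right)} = -88 + \left(-5\right) \left(-5\right) \left(8 + 8\right) = -88 + 25 \cdot 16 = -88 + 400 = 312$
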